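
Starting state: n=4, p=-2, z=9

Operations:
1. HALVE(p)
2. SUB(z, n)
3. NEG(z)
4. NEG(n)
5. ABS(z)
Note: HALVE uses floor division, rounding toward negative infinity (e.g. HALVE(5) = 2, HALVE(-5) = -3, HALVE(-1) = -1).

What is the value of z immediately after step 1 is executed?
z = 9

Tracing z through execution:
Initial: z = 9
After step 1 (HALVE(p)): z = 9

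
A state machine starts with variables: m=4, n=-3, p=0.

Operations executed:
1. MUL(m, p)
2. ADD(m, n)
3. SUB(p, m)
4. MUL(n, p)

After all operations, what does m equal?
m = -3

Tracing execution:
Step 1: MUL(m, p) → m = 0
Step 2: ADD(m, n) → m = -3
Step 3: SUB(p, m) → m = -3
Step 4: MUL(n, p) → m = -3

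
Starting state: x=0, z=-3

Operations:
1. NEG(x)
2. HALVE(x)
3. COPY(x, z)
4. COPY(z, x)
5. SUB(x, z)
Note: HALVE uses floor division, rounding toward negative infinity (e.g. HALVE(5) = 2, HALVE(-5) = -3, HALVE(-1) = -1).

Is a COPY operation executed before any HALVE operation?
No

First COPY: step 3
First HALVE: step 2
Since 3 > 2, HALVE comes first.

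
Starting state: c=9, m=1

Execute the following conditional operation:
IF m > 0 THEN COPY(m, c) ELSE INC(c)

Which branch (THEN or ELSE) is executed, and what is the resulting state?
Branch: THEN, Final state: c=9, m=9

Evaluating condition: m > 0
m = 1
Condition is True, so THEN branch executes
After COPY(m, c): c=9, m=9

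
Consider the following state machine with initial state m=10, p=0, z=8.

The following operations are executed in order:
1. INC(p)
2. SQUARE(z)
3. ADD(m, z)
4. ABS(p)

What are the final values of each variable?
{m: 74, p: 1, z: 64}

Step-by-step execution:
Initial: m=10, p=0, z=8
After step 1 (INC(p)): m=10, p=1, z=8
After step 2 (SQUARE(z)): m=10, p=1, z=64
After step 3 (ADD(m, z)): m=74, p=1, z=64
After step 4 (ABS(p)): m=74, p=1, z=64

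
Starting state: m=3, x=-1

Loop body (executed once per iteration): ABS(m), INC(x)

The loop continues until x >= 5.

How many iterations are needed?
6

Tracing iterations:
Initial: m=3, x=-1
After iteration 1: m=3, x=0
After iteration 2: m=3, x=1
After iteration 3: m=3, x=2
After iteration 4: m=3, x=3
After iteration 5: m=3, x=4
After iteration 6: m=3, x=5
x >= 5 now holds, so the loop exits after 6 iterations.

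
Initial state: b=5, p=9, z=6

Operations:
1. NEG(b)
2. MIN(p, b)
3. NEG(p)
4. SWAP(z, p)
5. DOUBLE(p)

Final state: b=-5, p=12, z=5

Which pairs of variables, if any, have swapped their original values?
None

Comparing initial and final values:
b: 5 → -5
z: 6 → 5
p: 9 → 12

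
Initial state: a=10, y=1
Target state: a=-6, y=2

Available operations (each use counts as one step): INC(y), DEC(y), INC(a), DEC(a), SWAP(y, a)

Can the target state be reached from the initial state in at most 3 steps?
No

The target state cannot be reached within 3 steps.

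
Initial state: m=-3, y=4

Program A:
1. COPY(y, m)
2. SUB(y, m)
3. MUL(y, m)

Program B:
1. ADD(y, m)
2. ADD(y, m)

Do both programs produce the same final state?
No

Program A final state: m=-3, y=0
Program B final state: m=-3, y=-2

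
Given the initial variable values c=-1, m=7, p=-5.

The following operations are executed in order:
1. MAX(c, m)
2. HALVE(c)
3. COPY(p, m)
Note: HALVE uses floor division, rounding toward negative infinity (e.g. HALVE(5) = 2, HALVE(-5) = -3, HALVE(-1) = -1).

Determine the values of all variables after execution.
{c: 3, m: 7, p: 7}

Step-by-step execution:
Initial: c=-1, m=7, p=-5
After step 1 (MAX(c, m)): c=7, m=7, p=-5
After step 2 (HALVE(c)): c=3, m=7, p=-5
After step 3 (COPY(p, m)): c=3, m=7, p=7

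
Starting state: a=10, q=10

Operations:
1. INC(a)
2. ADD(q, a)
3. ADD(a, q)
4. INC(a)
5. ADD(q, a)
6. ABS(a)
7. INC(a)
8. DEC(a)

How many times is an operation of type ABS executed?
1

Counting ABS operations:
Step 6: ABS(a) ← ABS
Total: 1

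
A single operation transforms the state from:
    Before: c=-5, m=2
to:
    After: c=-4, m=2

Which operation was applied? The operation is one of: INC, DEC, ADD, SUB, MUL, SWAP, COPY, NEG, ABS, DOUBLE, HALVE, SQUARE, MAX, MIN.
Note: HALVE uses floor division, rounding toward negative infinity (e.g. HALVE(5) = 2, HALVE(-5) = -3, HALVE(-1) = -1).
INC(c)

Analyzing the change:
Before: c=-5, m=2
After: c=-4, m=2
Variable c changed from -5 to -4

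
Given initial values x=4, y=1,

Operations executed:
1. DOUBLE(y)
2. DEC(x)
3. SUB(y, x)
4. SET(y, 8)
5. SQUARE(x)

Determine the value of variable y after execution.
y = 8

Tracing execution:
Step 1: DOUBLE(y) → y = 2
Step 2: DEC(x) → y = 2
Step 3: SUB(y, x) → y = -1
Step 4: SET(y, 8) → y = 8
Step 5: SQUARE(x) → y = 8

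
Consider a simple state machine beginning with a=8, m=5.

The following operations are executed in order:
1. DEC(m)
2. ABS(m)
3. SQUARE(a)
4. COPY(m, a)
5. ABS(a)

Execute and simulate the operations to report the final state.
{a: 64, m: 64}

Step-by-step execution:
Initial: a=8, m=5
After step 1 (DEC(m)): a=8, m=4
After step 2 (ABS(m)): a=8, m=4
After step 3 (SQUARE(a)): a=64, m=4
After step 4 (COPY(m, a)): a=64, m=64
After step 5 (ABS(a)): a=64, m=64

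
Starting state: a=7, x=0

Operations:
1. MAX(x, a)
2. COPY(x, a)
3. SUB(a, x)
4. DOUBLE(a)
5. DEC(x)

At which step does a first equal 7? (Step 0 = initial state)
Step 0

Tracing a:
Initial: a = 7 ← first occurrence
After step 1: a = 7
After step 2: a = 7
After step 3: a = 0
After step 4: a = 0
After step 5: a = 0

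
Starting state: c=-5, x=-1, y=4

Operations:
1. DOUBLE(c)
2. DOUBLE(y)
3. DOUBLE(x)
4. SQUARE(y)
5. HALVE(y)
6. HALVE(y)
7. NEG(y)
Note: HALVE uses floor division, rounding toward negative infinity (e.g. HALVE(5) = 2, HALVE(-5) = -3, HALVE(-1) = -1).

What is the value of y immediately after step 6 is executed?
y = 16

Tracing y through execution:
Initial: y = 4
After step 1 (DOUBLE(c)): y = 4
After step 2 (DOUBLE(y)): y = 8
After step 3 (DOUBLE(x)): y = 8
After step 4 (SQUARE(y)): y = 64
After step 5 (HALVE(y)): y = 32
After step 6 (HALVE(y)): y = 16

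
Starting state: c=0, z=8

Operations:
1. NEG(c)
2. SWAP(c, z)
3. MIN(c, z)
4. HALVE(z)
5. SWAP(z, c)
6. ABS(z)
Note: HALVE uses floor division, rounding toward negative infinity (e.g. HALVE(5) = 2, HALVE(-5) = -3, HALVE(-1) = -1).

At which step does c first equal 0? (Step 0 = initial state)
Step 0

Tracing c:
Initial: c = 0 ← first occurrence
After step 1: c = 0
After step 2: c = 8
After step 3: c = 0
After step 4: c = 0
After step 5: c = 0
After step 6: c = 0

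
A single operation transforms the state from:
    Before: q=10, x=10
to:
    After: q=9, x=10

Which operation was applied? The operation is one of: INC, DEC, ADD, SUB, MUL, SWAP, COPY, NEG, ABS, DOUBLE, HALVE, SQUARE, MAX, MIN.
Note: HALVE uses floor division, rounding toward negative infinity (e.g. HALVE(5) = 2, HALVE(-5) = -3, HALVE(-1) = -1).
DEC(q)

Analyzing the change:
Before: q=10, x=10
After: q=9, x=10
Variable q changed from 10 to 9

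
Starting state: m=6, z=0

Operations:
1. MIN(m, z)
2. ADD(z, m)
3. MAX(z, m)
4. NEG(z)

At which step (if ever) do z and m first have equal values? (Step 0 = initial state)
Step 1

z and m first become equal after step 1.

Comparing values at each step:
Initial: z=0, m=6
After step 1: z=0, m=0 ← equal!
After step 2: z=0, m=0 ← equal!
After step 3: z=0, m=0 ← equal!
After step 4: z=0, m=0 ← equal!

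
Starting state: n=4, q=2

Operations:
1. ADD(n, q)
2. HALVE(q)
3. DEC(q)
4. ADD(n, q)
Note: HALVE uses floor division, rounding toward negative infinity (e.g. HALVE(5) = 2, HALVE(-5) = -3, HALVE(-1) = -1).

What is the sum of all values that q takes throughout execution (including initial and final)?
5

Values of q at each step:
Initial: q = 2
After step 1: q = 2
After step 2: q = 1
After step 3: q = 0
After step 4: q = 0
Sum = 2 + 2 + 1 + 0 + 0 = 5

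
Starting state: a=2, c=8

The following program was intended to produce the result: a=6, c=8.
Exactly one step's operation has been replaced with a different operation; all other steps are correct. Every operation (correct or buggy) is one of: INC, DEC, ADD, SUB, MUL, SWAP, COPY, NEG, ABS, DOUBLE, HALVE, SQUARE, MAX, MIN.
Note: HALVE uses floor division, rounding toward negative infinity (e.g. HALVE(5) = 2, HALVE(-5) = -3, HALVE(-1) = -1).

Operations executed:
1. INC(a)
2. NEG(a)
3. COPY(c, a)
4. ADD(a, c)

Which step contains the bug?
Step 3

Trace with buggy code:
Initial: a=2, c=8
After step 1: a=3, c=8
After step 2: a=-3, c=8
After step 3: a=-3, c=-3
After step 4: a=-6, c=-3
Actual final a=-6, c=-3 ≠ expected a=6, c=8.
Step 3 is the only position where a single-operation replacement can produce the expected result.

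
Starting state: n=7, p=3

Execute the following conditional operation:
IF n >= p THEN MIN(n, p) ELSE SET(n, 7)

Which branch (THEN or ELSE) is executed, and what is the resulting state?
Branch: THEN, Final state: n=3, p=3

Evaluating condition: n >= p
n = 7, p = 3
Condition is True, so THEN branch executes
After MIN(n, p): n=3, p=3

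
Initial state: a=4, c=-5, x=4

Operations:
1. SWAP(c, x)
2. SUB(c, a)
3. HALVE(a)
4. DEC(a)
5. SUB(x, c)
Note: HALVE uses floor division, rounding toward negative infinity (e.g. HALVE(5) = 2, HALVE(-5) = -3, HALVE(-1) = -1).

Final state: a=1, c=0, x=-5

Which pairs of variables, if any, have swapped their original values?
None

Comparing initial and final values:
c: -5 → 0
x: 4 → -5
a: 4 → 1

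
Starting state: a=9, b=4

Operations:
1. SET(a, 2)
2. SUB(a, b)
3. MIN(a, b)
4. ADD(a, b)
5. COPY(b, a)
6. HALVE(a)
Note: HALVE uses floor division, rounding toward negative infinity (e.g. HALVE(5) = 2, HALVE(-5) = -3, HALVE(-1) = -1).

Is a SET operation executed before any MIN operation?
Yes

First SET: step 1
First MIN: step 3
Since 1 < 3, SET comes first.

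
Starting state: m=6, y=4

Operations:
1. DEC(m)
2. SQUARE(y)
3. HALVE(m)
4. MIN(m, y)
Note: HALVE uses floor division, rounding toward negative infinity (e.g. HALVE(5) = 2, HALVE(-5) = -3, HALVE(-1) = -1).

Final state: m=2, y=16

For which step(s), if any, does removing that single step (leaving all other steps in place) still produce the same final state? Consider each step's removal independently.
Step(s) 4

Testing removal of each single step:
Without step 1: final = m=3, y=16 (different)
Without step 2: final = m=2, y=4 (different)
Without step 3: final = m=5, y=16 (different)
Without step 4: final = m=2, y=16 (same)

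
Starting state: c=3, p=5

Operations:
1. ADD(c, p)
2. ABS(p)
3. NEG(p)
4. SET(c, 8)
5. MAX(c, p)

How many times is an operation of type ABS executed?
1

Counting ABS operations:
Step 2: ABS(p) ← ABS
Total: 1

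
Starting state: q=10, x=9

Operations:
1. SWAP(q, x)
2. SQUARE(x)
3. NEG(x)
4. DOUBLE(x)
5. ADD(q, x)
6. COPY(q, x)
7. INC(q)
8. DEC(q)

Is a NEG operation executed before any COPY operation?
Yes

First NEG: step 3
First COPY: step 6
Since 3 < 6, NEG comes first.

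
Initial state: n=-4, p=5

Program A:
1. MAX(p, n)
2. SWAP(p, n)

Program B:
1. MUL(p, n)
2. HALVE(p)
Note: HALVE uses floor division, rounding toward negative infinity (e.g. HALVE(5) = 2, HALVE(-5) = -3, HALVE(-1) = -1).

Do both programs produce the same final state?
No

Program A final state: n=5, p=-4
Program B final state: n=-4, p=-10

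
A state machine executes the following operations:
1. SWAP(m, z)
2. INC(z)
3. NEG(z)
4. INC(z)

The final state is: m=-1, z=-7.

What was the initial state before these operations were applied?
m=7, z=-1

Working backwards:
Final state: m=-1, z=-7
Before step 4 (INC(z)): m=-1, z=-8
Before step 3 (NEG(z)): m=-1, z=8
Before step 2 (INC(z)): m=-1, z=7
Before step 1 (SWAP(m, z)): m=7, z=-1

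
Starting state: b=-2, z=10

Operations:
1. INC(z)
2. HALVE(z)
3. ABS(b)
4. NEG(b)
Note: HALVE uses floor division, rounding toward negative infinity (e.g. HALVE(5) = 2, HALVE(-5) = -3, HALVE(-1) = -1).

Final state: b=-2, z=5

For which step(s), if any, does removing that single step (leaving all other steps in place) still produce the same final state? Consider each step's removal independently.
Step(s) 1

Testing removal of each single step:
Without step 1: final = b=-2, z=5 (same)
Without step 2: final = b=-2, z=11 (different)
Without step 3: final = b=2, z=5 (different)
Without step 4: final = b=2, z=5 (different)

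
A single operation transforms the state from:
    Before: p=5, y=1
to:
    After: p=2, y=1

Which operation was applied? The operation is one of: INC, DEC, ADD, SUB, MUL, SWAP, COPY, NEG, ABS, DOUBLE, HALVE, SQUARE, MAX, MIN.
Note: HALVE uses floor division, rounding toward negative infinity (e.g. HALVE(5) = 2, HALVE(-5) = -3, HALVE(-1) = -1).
HALVE(p)

Analyzing the change:
Before: p=5, y=1
After: p=2, y=1
Variable p changed from 5 to 2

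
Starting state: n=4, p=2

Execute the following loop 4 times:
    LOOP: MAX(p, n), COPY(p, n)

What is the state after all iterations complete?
n=4, p=4

Iteration trace:
Start: n=4, p=2
After iteration 1: n=4, p=4
After iteration 2: n=4, p=4
After iteration 3: n=4, p=4
After iteration 4: n=4, p=4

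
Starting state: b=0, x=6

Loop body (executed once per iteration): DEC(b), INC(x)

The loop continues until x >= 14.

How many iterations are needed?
8

Tracing iterations:
Initial: b=0, x=6
After iteration 1: b=-1, x=7
After iteration 2: b=-2, x=8
After iteration 3: b=-3, x=9
After iteration 4: b=-4, x=10
After iteration 5: b=-5, x=11
After iteration 6: b=-6, x=12
After iteration 7: b=-7, x=13
After iteration 8: b=-8, x=14
x >= 14 now holds, so the loop exits after 8 iterations.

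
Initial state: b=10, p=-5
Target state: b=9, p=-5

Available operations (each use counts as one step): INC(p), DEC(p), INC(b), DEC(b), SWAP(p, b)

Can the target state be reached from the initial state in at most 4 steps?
Yes

Path (1 step): DEC(b)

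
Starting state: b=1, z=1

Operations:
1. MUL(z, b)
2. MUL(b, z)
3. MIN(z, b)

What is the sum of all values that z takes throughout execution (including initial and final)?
4

Values of z at each step:
Initial: z = 1
After step 1: z = 1
After step 2: z = 1
After step 3: z = 1
Sum = 1 + 1 + 1 + 1 = 4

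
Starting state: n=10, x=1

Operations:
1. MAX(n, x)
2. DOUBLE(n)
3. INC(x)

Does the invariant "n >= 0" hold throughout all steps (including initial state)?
Yes

The invariant holds at every step.

State at each step:
Initial: n=10, x=1
After step 1: n=10, x=1
After step 2: n=20, x=1
After step 3: n=20, x=2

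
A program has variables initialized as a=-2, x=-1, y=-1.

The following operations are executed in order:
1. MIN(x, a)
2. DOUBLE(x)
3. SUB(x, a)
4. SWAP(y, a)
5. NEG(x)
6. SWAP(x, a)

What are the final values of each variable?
{a: 2, x: -1, y: -2}

Step-by-step execution:
Initial: a=-2, x=-1, y=-1
After step 1 (MIN(x, a)): a=-2, x=-2, y=-1
After step 2 (DOUBLE(x)): a=-2, x=-4, y=-1
After step 3 (SUB(x, a)): a=-2, x=-2, y=-1
After step 4 (SWAP(y, a)): a=-1, x=-2, y=-2
After step 5 (NEG(x)): a=-1, x=2, y=-2
After step 6 (SWAP(x, a)): a=2, x=-1, y=-2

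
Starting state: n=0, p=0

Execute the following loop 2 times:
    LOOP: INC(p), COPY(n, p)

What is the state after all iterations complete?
n=2, p=2

Iteration trace:
Start: n=0, p=0
After iteration 1: n=1, p=1
After iteration 2: n=2, p=2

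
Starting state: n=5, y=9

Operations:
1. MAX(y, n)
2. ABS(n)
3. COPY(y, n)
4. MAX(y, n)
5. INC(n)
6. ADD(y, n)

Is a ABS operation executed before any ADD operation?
Yes

First ABS: step 2
First ADD: step 6
Since 2 < 6, ABS comes first.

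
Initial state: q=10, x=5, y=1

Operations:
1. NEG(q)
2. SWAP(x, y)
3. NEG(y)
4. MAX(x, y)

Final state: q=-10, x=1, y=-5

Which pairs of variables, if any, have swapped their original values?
None

Comparing initial and final values:
q: 10 → -10
x: 5 → 1
y: 1 → -5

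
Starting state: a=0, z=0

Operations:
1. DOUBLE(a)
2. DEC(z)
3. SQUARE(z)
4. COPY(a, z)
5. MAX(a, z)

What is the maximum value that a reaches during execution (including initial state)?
1

Values of a at each step:
Initial: a = 0
After step 1: a = 0
After step 2: a = 0
After step 3: a = 0
After step 4: a = 1 ← maximum
After step 5: a = 1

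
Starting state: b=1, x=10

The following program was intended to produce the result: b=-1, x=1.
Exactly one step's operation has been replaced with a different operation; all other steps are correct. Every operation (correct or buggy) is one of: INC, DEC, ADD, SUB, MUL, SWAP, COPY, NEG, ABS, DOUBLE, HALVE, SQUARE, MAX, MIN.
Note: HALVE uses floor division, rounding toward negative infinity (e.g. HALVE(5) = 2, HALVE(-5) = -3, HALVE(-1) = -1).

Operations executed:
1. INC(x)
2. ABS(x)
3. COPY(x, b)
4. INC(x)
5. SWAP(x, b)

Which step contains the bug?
Step 4

Trace with buggy code:
Initial: b=1, x=10
After step 1: b=1, x=11
After step 2: b=1, x=11
After step 3: b=1, x=1
After step 4: b=1, x=2
After step 5: b=2, x=1
Actual final b=2, x=1 ≠ expected b=-1, x=1.
Step 4 is the only position where a single-operation replacement can produce the expected result.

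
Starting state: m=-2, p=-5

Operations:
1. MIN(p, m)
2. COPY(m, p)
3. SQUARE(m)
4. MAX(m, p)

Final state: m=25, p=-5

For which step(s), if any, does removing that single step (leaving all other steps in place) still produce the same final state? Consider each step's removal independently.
Step(s) 1, 4

Testing removal of each single step:
Without step 1: final = m=25, p=-5 (same)
Without step 2: final = m=4, p=-5 (different)
Without step 3: final = m=-5, p=-5 (different)
Without step 4: final = m=25, p=-5 (same)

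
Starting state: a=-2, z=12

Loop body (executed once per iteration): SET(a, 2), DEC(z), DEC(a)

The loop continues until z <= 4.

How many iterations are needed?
8

Tracing iterations:
Initial: a=-2, z=12
After iteration 1: a=1, z=11
After iteration 2: a=1, z=10
After iteration 3: a=1, z=9
After iteration 4: a=1, z=8
After iteration 5: a=1, z=7
After iteration 6: a=1, z=6
After iteration 7: a=1, z=5
After iteration 8: a=1, z=4
z <= 4 now holds, so the loop exits after 8 iterations.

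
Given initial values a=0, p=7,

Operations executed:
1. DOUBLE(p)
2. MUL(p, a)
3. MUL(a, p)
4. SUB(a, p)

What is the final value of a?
a = 0

Tracing execution:
Step 1: DOUBLE(p) → a = 0
Step 2: MUL(p, a) → a = 0
Step 3: MUL(a, p) → a = 0
Step 4: SUB(a, p) → a = 0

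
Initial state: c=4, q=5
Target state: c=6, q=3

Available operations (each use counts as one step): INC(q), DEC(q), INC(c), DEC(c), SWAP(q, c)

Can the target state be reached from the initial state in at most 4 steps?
Yes

Path (3 steps): INC(q) → DEC(c) → SWAP(q, c)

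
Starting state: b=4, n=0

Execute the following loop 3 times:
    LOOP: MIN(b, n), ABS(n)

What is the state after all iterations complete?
b=0, n=0

Iteration trace:
Start: b=4, n=0
After iteration 1: b=0, n=0
After iteration 2: b=0, n=0
After iteration 3: b=0, n=0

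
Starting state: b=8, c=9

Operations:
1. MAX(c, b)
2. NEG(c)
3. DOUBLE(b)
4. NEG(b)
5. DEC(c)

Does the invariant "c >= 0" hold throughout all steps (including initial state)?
No, violated after step 2

The invariant is violated after step 2.

State at each step:
Initial: b=8, c=9
After step 1: b=8, c=9
After step 2: b=8, c=-9
After step 3: b=16, c=-9
After step 4: b=-16, c=-9
After step 5: b=-16, c=-10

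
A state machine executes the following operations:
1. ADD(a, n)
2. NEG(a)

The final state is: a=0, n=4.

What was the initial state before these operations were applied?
a=-4, n=4

Working backwards:
Final state: a=0, n=4
Before step 2 (NEG(a)): a=0, n=4
Before step 1 (ADD(a, n)): a=-4, n=4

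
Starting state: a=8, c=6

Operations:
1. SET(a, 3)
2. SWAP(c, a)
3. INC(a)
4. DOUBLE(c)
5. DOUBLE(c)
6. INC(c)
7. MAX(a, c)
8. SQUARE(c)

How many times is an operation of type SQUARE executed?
1

Counting SQUARE operations:
Step 8: SQUARE(c) ← SQUARE
Total: 1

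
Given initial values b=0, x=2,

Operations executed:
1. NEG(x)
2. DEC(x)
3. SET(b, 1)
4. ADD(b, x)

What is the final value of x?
x = -3

Tracing execution:
Step 1: NEG(x) → x = -2
Step 2: DEC(x) → x = -3
Step 3: SET(b, 1) → x = -3
Step 4: ADD(b, x) → x = -3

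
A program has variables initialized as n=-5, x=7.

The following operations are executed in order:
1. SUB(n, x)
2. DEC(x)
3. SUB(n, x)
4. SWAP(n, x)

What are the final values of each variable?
{n: 6, x: -18}

Step-by-step execution:
Initial: n=-5, x=7
After step 1 (SUB(n, x)): n=-12, x=7
After step 2 (DEC(x)): n=-12, x=6
After step 3 (SUB(n, x)): n=-18, x=6
After step 4 (SWAP(n, x)): n=6, x=-18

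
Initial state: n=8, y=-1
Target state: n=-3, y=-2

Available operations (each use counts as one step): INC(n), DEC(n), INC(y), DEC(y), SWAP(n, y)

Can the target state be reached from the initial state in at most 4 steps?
No

The target state cannot be reached within 4 steps.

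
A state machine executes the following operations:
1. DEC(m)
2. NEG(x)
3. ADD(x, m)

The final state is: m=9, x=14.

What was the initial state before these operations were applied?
m=10, x=-5

Working backwards:
Final state: m=9, x=14
Before step 3 (ADD(x, m)): m=9, x=5
Before step 2 (NEG(x)): m=9, x=-5
Before step 1 (DEC(m)): m=10, x=-5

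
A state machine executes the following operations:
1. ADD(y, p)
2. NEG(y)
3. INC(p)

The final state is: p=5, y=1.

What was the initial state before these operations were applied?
p=4, y=-5

Working backwards:
Final state: p=5, y=1
Before step 3 (INC(p)): p=4, y=1
Before step 2 (NEG(y)): p=4, y=-1
Before step 1 (ADD(y, p)): p=4, y=-5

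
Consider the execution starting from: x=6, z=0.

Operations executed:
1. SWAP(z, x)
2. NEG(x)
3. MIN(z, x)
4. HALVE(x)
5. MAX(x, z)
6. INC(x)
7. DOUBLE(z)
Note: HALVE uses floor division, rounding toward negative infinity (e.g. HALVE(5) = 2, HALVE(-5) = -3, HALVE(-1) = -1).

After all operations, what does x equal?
x = 1

Tracing execution:
Step 1: SWAP(z, x) → x = 0
Step 2: NEG(x) → x = 0
Step 3: MIN(z, x) → x = 0
Step 4: HALVE(x) → x = 0
Step 5: MAX(x, z) → x = 0
Step 6: INC(x) → x = 1
Step 7: DOUBLE(z) → x = 1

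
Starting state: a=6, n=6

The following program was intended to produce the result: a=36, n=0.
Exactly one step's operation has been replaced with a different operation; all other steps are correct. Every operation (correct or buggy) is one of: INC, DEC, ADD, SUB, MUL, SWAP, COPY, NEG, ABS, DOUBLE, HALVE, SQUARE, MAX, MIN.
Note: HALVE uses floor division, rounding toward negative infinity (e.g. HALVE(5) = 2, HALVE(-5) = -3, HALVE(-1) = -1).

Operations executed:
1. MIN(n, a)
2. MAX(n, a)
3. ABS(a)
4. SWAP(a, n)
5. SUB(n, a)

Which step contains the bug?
Step 1

Trace with buggy code:
Initial: a=6, n=6
After step 1: a=6, n=6
After step 2: a=6, n=6
After step 3: a=6, n=6
After step 4: a=6, n=6
After step 5: a=6, n=0
Actual final a=6, n=0 ≠ expected a=36, n=0.
Step 1 is the only position where a single-operation replacement can produce the expected result.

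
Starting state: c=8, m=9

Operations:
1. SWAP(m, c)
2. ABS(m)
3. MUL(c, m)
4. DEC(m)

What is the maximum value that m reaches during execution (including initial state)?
9

Values of m at each step:
Initial: m = 9 ← maximum
After step 1: m = 8
After step 2: m = 8
After step 3: m = 8
After step 4: m = 7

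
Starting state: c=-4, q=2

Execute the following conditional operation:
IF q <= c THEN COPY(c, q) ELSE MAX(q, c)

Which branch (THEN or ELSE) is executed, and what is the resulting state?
Branch: ELSE, Final state: c=-4, q=2

Evaluating condition: q <= c
q = 2, c = -4
Condition is False, so ELSE branch executes
After MAX(q, c): c=-4, q=2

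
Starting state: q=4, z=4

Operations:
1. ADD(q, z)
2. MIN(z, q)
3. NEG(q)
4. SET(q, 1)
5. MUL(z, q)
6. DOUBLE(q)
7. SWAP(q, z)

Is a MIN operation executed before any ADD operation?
No

First MIN: step 2
First ADD: step 1
Since 2 > 1, ADD comes first.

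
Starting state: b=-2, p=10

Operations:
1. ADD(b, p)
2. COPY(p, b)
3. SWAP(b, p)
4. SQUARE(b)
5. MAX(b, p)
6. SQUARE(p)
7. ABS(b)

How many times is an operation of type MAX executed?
1

Counting MAX operations:
Step 5: MAX(b, p) ← MAX
Total: 1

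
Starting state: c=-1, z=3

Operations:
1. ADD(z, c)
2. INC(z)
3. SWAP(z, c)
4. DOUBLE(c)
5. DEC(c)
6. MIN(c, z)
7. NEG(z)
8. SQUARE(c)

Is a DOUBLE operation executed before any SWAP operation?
No

First DOUBLE: step 4
First SWAP: step 3
Since 4 > 3, SWAP comes first.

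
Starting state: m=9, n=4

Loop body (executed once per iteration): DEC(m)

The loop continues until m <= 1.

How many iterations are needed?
8

Tracing iterations:
Initial: m=9, n=4
After iteration 1: m=8, n=4
After iteration 2: m=7, n=4
After iteration 3: m=6, n=4
After iteration 4: m=5, n=4
After iteration 5: m=4, n=4
After iteration 6: m=3, n=4
After iteration 7: m=2, n=4
After iteration 8: m=1, n=4
m <= 1 now holds, so the loop exits after 8 iterations.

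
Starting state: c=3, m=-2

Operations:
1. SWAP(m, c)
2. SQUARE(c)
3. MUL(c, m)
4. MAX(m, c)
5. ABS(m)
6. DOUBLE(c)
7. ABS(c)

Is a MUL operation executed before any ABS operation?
Yes

First MUL: step 3
First ABS: step 5
Since 3 < 5, MUL comes first.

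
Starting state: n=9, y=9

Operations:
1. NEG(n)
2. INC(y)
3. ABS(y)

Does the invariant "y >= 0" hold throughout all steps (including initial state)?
Yes

The invariant holds at every step.

State at each step:
Initial: n=9, y=9
After step 1: n=-9, y=9
After step 2: n=-9, y=10
After step 3: n=-9, y=10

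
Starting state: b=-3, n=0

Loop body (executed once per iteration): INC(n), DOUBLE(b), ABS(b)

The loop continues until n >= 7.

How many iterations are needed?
7

Tracing iterations:
Initial: b=-3, n=0
After iteration 1: b=6, n=1
After iteration 2: b=12, n=2
After iteration 3: b=24, n=3
After iteration 4: b=48, n=4
After iteration 5: b=96, n=5
After iteration 6: b=192, n=6
After iteration 7: b=384, n=7
n >= 7 now holds, so the loop exits after 7 iterations.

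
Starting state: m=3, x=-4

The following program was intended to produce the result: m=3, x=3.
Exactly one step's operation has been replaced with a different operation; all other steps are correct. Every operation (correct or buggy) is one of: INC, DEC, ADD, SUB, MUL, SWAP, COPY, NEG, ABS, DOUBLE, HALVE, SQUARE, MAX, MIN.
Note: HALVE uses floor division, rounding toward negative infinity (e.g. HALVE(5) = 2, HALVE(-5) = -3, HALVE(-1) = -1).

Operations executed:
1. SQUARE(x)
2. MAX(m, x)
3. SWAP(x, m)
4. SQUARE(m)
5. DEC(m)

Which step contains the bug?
Step 1

Trace with buggy code:
Initial: m=3, x=-4
After step 1: m=3, x=16
After step 2: m=16, x=16
After step 3: m=16, x=16
After step 4: m=256, x=16
After step 5: m=255, x=16
Actual final m=255, x=16 ≠ expected m=3, x=3.
Step 1 is the only position where a single-operation replacement can produce the expected result.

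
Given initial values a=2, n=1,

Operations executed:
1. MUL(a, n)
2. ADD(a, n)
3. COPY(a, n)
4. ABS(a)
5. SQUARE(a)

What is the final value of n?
n = 1

Tracing execution:
Step 1: MUL(a, n) → n = 1
Step 2: ADD(a, n) → n = 1
Step 3: COPY(a, n) → n = 1
Step 4: ABS(a) → n = 1
Step 5: SQUARE(a) → n = 1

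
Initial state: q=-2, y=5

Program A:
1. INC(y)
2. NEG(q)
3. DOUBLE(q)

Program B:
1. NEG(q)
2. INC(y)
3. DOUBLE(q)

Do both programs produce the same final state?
Yes

Program A final state: q=4, y=6
Program B final state: q=4, y=6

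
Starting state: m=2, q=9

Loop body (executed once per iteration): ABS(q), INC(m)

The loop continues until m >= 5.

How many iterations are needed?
3

Tracing iterations:
Initial: m=2, q=9
After iteration 1: m=3, q=9
After iteration 2: m=4, q=9
After iteration 3: m=5, q=9
m >= 5 now holds, so the loop exits after 3 iterations.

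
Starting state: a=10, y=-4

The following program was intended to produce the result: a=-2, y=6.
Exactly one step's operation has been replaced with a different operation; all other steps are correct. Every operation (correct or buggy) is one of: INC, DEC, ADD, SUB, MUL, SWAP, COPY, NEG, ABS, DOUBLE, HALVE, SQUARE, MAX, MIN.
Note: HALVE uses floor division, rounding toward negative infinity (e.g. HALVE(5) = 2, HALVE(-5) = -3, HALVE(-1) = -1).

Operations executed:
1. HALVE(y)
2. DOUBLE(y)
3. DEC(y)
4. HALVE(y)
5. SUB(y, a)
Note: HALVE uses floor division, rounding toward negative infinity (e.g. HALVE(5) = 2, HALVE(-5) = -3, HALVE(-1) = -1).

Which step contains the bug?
Step 2

Trace with buggy code:
Initial: a=10, y=-4
After step 1: a=10, y=-2
After step 2: a=10, y=-4
After step 3: a=10, y=-5
After step 4: a=10, y=-3
After step 5: a=10, y=-13
Actual final a=10, y=-13 ≠ expected a=-2, y=6.
Step 2 is the only position where a single-operation replacement can produce the expected result.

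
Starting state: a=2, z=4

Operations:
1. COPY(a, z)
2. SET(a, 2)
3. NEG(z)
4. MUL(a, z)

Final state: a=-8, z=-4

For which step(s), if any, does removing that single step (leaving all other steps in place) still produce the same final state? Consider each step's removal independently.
Step(s) 1

Testing removal of each single step:
Without step 1: final = a=-8, z=-4 (same)
Without step 2: final = a=-16, z=-4 (different)
Without step 3: final = a=8, z=4 (different)
Without step 4: final = a=2, z=-4 (different)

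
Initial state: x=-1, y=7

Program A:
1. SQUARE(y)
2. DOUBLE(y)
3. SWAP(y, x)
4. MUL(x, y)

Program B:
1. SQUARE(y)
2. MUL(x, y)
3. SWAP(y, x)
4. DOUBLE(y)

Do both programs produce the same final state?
No

Program A final state: x=-98, y=-1
Program B final state: x=49, y=-98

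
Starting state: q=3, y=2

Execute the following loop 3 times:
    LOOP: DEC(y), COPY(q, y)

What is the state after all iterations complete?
q=-1, y=-1

Iteration trace:
Start: q=3, y=2
After iteration 1: q=1, y=1
After iteration 2: q=0, y=0
After iteration 3: q=-1, y=-1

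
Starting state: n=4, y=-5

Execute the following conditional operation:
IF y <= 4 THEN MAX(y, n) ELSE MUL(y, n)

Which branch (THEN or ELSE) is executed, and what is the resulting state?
Branch: THEN, Final state: n=4, y=4

Evaluating condition: y <= 4
y = -5
Condition is True, so THEN branch executes
After MAX(y, n): n=4, y=4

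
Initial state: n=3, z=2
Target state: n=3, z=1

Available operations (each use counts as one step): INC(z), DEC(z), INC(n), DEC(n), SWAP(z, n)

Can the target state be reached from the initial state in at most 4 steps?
Yes

Path (1 step): DEC(z)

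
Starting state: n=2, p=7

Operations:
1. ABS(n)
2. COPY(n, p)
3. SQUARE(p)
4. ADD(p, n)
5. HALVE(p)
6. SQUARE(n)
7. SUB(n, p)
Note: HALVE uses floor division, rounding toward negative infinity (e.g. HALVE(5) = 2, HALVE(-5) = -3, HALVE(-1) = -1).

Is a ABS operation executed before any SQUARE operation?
Yes

First ABS: step 1
First SQUARE: step 3
Since 1 < 3, ABS comes first.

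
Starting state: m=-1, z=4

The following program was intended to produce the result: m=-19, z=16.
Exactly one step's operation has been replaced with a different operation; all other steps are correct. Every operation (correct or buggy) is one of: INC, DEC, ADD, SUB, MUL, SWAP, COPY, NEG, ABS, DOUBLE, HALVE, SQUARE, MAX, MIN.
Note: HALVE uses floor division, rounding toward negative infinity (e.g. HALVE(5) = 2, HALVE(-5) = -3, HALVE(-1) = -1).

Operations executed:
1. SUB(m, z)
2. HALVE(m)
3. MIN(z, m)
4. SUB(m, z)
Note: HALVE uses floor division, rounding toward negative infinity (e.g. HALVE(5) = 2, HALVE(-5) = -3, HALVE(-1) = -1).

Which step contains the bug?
Step 3

Trace with buggy code:
Initial: m=-1, z=4
After step 1: m=-5, z=4
After step 2: m=-3, z=4
After step 3: m=-3, z=-3
After step 4: m=0, z=-3
Actual final m=0, z=-3 ≠ expected m=-19, z=16.
Step 3 is the only position where a single-operation replacement can produce the expected result.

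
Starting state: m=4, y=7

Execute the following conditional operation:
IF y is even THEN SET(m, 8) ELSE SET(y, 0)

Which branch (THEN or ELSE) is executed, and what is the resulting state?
Branch: ELSE, Final state: m=4, y=0

Evaluating condition: y is even
Condition is False, so ELSE branch executes
After SET(y, 0): m=4, y=0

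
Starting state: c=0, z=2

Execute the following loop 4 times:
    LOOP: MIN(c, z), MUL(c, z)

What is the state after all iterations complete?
c=0, z=2

Iteration trace:
Start: c=0, z=2
After iteration 1: c=0, z=2
After iteration 2: c=0, z=2
After iteration 3: c=0, z=2
After iteration 4: c=0, z=2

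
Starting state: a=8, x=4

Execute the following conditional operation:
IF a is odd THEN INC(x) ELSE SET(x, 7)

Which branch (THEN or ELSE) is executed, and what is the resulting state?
Branch: ELSE, Final state: a=8, x=7

Evaluating condition: a is odd
Condition is False, so ELSE branch executes
After SET(x, 7): a=8, x=7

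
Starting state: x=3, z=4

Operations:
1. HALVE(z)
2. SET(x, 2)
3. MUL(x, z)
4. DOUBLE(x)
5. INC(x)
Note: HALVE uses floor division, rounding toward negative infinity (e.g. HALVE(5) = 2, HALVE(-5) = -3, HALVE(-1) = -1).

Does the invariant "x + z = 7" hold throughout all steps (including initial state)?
No, violated after step 1

The invariant is violated after step 1.

State at each step:
Initial: x=3, z=4
After step 1: x=3, z=2
After step 2: x=2, z=2
After step 3: x=4, z=2
After step 4: x=8, z=2
After step 5: x=9, z=2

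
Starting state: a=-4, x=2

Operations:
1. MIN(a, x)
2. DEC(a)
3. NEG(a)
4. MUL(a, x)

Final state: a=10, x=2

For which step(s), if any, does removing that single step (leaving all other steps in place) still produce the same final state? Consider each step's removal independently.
Step(s) 1

Testing removal of each single step:
Without step 1: final = a=10, x=2 (same)
Without step 2: final = a=8, x=2 (different)
Without step 3: final = a=-10, x=2 (different)
Without step 4: final = a=5, x=2 (different)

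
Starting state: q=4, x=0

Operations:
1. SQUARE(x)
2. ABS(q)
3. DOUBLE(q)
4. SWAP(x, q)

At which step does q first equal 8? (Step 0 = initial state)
Step 3

Tracing q:
Initial: q = 4
After step 1: q = 4
After step 2: q = 4
After step 3: q = 8 ← first occurrence
After step 4: q = 0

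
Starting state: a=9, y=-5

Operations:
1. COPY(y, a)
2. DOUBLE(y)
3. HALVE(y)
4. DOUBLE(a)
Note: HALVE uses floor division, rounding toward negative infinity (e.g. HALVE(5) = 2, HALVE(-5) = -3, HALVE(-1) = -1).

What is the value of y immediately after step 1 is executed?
y = 9

Tracing y through execution:
Initial: y = -5
After step 1 (COPY(y, a)): y = 9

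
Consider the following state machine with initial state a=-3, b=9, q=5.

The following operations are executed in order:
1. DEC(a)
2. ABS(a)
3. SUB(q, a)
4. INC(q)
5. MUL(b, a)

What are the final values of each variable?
{a: 4, b: 36, q: 2}

Step-by-step execution:
Initial: a=-3, b=9, q=5
After step 1 (DEC(a)): a=-4, b=9, q=5
After step 2 (ABS(a)): a=4, b=9, q=5
After step 3 (SUB(q, a)): a=4, b=9, q=1
After step 4 (INC(q)): a=4, b=9, q=2
After step 5 (MUL(b, a)): a=4, b=36, q=2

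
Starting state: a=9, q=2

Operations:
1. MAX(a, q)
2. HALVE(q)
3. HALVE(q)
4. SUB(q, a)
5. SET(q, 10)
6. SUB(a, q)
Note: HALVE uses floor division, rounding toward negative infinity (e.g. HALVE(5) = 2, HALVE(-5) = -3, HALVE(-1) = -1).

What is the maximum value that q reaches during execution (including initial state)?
10

Values of q at each step:
Initial: q = 2
After step 1: q = 2
After step 2: q = 1
After step 3: q = 0
After step 4: q = -9
After step 5: q = 10 ← maximum
After step 6: q = 10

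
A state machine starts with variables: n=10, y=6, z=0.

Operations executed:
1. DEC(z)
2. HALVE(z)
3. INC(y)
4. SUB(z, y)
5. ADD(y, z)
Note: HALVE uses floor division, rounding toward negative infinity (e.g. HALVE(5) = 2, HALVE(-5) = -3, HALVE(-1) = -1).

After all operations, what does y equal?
y = -1

Tracing execution:
Step 1: DEC(z) → y = 6
Step 2: HALVE(z) → y = 6
Step 3: INC(y) → y = 7
Step 4: SUB(z, y) → y = 7
Step 5: ADD(y, z) → y = -1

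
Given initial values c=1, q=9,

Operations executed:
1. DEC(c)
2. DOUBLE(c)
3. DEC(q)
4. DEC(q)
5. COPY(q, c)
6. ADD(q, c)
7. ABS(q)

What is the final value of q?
q = 0

Tracing execution:
Step 1: DEC(c) → q = 9
Step 2: DOUBLE(c) → q = 9
Step 3: DEC(q) → q = 8
Step 4: DEC(q) → q = 7
Step 5: COPY(q, c) → q = 0
Step 6: ADD(q, c) → q = 0
Step 7: ABS(q) → q = 0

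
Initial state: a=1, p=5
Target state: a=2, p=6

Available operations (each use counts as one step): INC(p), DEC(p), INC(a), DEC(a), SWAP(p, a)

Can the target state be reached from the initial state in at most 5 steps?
Yes

Path (2 steps): INC(p) → INC(a)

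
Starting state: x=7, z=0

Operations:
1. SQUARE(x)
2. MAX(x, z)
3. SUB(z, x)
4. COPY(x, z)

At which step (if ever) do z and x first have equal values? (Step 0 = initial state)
Step 4

z and x first become equal after step 4.

Comparing values at each step:
Initial: z=0, x=7
After step 1: z=0, x=49
After step 2: z=0, x=49
After step 3: z=-49, x=49
After step 4: z=-49, x=-49 ← equal!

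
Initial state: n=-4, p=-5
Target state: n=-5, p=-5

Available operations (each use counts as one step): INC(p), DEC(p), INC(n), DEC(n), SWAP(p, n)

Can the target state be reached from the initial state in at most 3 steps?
Yes

Path (1 step): DEC(n)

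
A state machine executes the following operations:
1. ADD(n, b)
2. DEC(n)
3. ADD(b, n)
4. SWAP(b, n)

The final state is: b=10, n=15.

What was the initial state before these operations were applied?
b=5, n=6

Working backwards:
Final state: b=10, n=15
Before step 4 (SWAP(b, n)): b=15, n=10
Before step 3 (ADD(b, n)): b=5, n=10
Before step 2 (DEC(n)): b=5, n=11
Before step 1 (ADD(n, b)): b=5, n=6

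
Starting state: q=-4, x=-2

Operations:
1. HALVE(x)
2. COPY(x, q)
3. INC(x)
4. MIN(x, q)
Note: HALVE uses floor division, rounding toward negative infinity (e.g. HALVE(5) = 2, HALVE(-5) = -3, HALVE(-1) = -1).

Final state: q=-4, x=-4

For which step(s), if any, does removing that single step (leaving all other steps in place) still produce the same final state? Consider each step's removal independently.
Step(s) 1, 2, 3

Testing removal of each single step:
Without step 1: final = q=-4, x=-4 (same)
Without step 2: final = q=-4, x=-4 (same)
Without step 3: final = q=-4, x=-4 (same)
Without step 4: final = q=-4, x=-3 (different)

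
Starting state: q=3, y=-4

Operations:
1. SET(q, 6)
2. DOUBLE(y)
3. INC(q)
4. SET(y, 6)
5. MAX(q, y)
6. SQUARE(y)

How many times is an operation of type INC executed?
1

Counting INC operations:
Step 3: INC(q) ← INC
Total: 1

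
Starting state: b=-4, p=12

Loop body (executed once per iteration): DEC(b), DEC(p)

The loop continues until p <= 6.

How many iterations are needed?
6

Tracing iterations:
Initial: b=-4, p=12
After iteration 1: b=-5, p=11
After iteration 2: b=-6, p=10
After iteration 3: b=-7, p=9
After iteration 4: b=-8, p=8
After iteration 5: b=-9, p=7
After iteration 6: b=-10, p=6
p <= 6 now holds, so the loop exits after 6 iterations.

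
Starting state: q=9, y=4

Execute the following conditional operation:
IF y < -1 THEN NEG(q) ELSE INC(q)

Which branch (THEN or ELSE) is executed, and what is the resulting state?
Branch: ELSE, Final state: q=10, y=4

Evaluating condition: y < -1
y = 4
Condition is False, so ELSE branch executes
After INC(q): q=10, y=4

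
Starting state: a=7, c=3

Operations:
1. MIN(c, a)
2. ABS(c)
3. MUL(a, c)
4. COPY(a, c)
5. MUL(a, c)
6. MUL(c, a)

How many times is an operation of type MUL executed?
3

Counting MUL operations:
Step 3: MUL(a, c) ← MUL
Step 5: MUL(a, c) ← MUL
Step 6: MUL(c, a) ← MUL
Total: 3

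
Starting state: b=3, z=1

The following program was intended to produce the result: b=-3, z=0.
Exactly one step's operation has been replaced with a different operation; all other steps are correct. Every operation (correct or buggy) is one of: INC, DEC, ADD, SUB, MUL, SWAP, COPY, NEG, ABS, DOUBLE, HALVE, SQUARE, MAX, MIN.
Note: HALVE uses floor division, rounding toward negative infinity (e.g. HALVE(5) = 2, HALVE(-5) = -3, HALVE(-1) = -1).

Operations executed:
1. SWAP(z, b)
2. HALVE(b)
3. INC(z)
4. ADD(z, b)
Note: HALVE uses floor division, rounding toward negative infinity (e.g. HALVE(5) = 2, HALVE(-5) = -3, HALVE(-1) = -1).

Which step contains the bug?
Step 3

Trace with buggy code:
Initial: b=3, z=1
After step 1: b=1, z=3
After step 2: b=0, z=3
After step 3: b=0, z=4
After step 4: b=0, z=4
Actual final b=0, z=4 ≠ expected b=-3, z=0.
Step 3 is the only position where a single-operation replacement can produce the expected result.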